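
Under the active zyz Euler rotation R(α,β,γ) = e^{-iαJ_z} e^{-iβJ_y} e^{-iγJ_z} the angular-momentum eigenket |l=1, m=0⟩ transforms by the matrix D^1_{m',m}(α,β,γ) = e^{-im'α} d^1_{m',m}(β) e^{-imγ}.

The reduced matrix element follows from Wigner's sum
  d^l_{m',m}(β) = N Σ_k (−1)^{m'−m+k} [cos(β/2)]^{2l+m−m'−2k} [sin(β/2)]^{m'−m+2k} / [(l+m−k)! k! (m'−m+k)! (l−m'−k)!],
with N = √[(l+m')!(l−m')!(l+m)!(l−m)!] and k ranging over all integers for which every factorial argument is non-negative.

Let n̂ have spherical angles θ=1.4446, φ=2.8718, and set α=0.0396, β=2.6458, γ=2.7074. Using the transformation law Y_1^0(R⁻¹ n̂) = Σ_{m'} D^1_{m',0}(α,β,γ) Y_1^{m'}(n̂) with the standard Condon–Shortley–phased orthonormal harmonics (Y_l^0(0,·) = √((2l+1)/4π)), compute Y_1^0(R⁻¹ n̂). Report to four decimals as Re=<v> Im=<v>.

Re=-0.2737 Im=0.0000

Need the full column D^1_{m',0} for m'=−1..1 at α=0.0396, β=2.6458, γ=2.7074.
cos(β/2)=0.245365, sin(β/2)=0.969431
d^1_{-1,0}: single k=1 term ⇒ +0.336391;  D = +0.336127+0.013318i
d^1_{0,0}: k∈[0..1] ⇒ +0.060204 -0.939796 = -0.879592;  D = -0.879592+0.000000i
d^1_{1,0}: single k=0 term ⇒ -0.336391;  D = -0.336127+0.013318i
Y_1^{m'}(θ=1.4446,φ=2.8718) and Σ D·Y over m':
  (+0.3361+0.0133i)·(-0.3303-0.0914i)  (-0.8796+0.0000i)·(+0.0615+0.0000i)  (-0.3361+0.0133i)·(+0.3303-0.0914i)
Y_1^0(R⁻¹ n̂) = -0.273737+0.000000i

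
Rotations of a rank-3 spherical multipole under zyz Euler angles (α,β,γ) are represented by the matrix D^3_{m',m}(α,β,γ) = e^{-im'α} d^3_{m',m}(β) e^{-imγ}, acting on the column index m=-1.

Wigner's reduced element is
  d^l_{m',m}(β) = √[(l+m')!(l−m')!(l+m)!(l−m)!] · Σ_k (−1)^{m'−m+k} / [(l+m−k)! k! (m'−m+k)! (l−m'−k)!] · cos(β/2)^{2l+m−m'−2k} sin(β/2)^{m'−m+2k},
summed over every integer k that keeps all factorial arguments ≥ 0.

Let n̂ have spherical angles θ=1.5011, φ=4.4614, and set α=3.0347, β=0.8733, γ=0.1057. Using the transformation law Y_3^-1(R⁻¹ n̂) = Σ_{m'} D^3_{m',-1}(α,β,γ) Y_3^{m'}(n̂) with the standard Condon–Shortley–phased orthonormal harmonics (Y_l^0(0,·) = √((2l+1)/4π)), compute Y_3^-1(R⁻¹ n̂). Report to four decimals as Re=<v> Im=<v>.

Re=-0.0406 Im=0.2782

Need the full column D^3_{m',-1} for m'=−3..3 at α=3.0347, β=0.8733, γ=0.1057.
cos(β/2)=0.906173, sin(β/2)=0.422906
d^3_{-3,-1}: single k=2 term ⇒ +0.467067;  D = -0.456315+0.099637i
d^3_{-2,-1}: k∈[1..2] ⇒ +0.817148 -0.355956 = +0.461192;  D = +0.458501-0.049751i
d^3_{-1,-1}: k∈[0..2] ⇒ +0.553692 -0.964769 +0.157598 = -0.253480;  D = +0.253479-0.000302i
d^3_{0,-1}: k∈[0..2] ⇒ -0.895141 +0.584895 -0.042464 = -0.352710;  D = -0.350741-0.037212i
d^3_{1,-1}: k∈[0..2] ⇒ +0.723577 -0.210130 +0.005721 = +0.519167;  D = -0.507480-0.109542i
d^3_{2,-1}: k∈[0..1] ⇒ -0.355956 +0.038764 = -0.317192;  D = -0.301141-0.099623i
d^3_{3,-1}: single k=0 term ⇒ +0.101729;  D = -0.092621-0.042073i
Y_3^{m'}(θ=1.5011,φ=4.4614) and Σ D·Y over m':
  (-0.4563+0.0996i)·(+0.2832-0.3022i)  (+0.4585-0.0498i)·(-0.0621-0.0341i)  (+0.2535-0.0003i)·(+0.0781-0.3047i)  (-0.3507-0.0372i)·(-0.0773+0.0000i)  (-0.5075-0.1095i)·(-0.0781-0.3047i)  (-0.3011-0.0996i)·(-0.0621+0.0341i)  (-0.0926-0.0421i)·(-0.2832-0.3022i)
Y_3^-1(R⁻¹ n̂) = -0.040576+0.278235i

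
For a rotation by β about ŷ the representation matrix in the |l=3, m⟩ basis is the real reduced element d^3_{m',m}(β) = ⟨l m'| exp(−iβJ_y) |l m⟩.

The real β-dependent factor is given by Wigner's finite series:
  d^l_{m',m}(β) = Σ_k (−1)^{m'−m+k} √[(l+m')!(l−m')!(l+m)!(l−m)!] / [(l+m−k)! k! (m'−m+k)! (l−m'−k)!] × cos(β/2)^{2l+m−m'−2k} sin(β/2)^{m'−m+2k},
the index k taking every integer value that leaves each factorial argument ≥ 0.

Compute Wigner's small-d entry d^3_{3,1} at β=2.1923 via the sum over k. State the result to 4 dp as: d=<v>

d^3_{3,1}(β=2.1923) via Wigner's sum:
c=cos(2.1923/2)=0.457024, s=sin(2.1923/2)=0.889454; N=√[720·1·24·2]=185.903201
k∈{0} keeps every argument non-negative
  k=0: (−1)^2·185.9032/(48)·0.4570^4·0.8895^2 = +0.133675
d^3_{3,1}(2.1923) = +0.133675

d=0.1337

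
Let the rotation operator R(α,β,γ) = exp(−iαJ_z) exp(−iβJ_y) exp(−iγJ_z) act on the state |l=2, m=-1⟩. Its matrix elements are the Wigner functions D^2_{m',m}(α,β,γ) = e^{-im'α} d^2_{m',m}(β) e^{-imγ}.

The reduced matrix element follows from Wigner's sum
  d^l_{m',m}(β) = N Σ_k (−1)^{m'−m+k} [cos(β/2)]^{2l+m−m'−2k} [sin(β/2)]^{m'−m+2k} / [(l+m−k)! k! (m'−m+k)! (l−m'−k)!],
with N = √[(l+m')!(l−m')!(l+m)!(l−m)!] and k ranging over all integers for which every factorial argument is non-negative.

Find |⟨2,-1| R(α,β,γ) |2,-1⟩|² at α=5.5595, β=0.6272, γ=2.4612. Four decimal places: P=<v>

Split into d^2_{-1,-1}(β=0.6272) × two z-phases.
Half-angle: c=0.951229, s=0.308485. N=√(1·6·1·6)=6.000000
k∈{0,1} keeps every argument non-negative
  k=0: (−1)^0·6.0000/(6)·0.9512^4·0.3085^0 = +0.818730
  k=1: (−1)^1·6.0000/(2)·0.9512^2·0.3085^2 = -0.258321
d^2_{-1,-1}(0.6272) = +0.818730 -0.258321 = +0.560409
|D^2_{-1,-1}|² = |d^2_{-1,-1}(β)|² = (+0.560409)² = 0.314058 (the z-rotation phases have unit modulus)

P=0.3141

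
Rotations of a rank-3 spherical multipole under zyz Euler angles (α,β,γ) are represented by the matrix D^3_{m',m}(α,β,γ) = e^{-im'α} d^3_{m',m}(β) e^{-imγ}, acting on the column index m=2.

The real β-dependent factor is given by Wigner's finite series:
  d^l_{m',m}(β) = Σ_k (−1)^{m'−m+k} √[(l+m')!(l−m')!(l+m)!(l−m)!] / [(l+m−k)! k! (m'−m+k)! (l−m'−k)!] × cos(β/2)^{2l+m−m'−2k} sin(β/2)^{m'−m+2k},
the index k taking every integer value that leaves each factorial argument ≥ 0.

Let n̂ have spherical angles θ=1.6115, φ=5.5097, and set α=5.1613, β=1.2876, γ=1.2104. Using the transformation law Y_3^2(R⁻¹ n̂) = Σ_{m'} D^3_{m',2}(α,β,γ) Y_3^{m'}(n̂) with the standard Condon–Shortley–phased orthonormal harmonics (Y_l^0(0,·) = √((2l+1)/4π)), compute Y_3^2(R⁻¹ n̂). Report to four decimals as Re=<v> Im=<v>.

Need the full column D^3_{m',2} for m'=−3..3 at α=5.1613, β=1.2876, γ=1.2104.
cos(β/2)=0.799821, sin(β/2)=0.600239
d^3_{-3,2}: single k=5 term ⇒ +0.152647;  D = +0.134199+0.072745i
d^3_{-2,2}: k∈[4..5] ⇒ +0.415195 -0.046768 = +0.368428;  D = -0.017611+0.368006i
d^3_{-1,2}: k∈[3..4] ⇒ +0.699811 -0.197067 = +0.502744;  D = -0.462843+0.196283i
d^3_{0,2}: k∈[2..3] ⇒ +0.807569 -0.454824 = +0.352745;  D = -0.265012-0.232805i
d^3_{1,2}: k∈[1..2] ⇒ +0.621280 -0.699811 = -0.078531;  D = -0.021089+0.075646i
d^3_{2,2}: k∈[0..1] ⇒ +0.261792 -0.737206 = -0.475415;  D = -0.467984+0.083723i
d^3_{3,2}: single k=0 term ⇒ -0.481241;  D = -0.281940-0.390004i
Y_3^{m'}(θ=1.6115,φ=5.5097) and Σ D·Y over m':
  (+0.1342+0.0727i)·(-0.2836+0.3046i)  (-0.0176+0.3680i)·(-0.0010-0.0415i)  (-0.4628+0.1963i)·(-0.2291-0.2237i)  (-0.2650-0.2328i)·(+0.0454+0.0000i)  (-0.0211+0.0756i)·(+0.2291-0.2237i)  (-0.4680+0.0837i)·(-0.0010+0.0415i)  (-0.2819-0.3900i)·(+0.2836+0.3046i)
Y_3^2(R⁻¹ n̂) = +0.140927-0.125321i

Re=0.1409 Im=-0.1253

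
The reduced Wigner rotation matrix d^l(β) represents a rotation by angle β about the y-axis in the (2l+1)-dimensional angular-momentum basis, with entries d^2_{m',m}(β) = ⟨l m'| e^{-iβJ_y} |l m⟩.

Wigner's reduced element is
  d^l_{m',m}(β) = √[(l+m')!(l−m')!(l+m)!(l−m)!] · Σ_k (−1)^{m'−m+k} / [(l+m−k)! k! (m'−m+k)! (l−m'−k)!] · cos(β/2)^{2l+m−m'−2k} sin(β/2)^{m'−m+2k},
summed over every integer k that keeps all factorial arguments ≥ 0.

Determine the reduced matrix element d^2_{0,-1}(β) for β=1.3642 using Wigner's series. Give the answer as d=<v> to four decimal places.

d^2_{0,-1}(β=1.3642) via Wigner's sum:
Half-angle: c=0.776251, s=0.630425. N=√(2·2·1·6)=4.898979
k∈{0,1} keeps every argument non-negative
  k=0: (−1)^1·4.8990/(2)·0.7763^3·0.6304^1 = -0.722295
  k=1: (−1)^2·4.8990/(2)·0.7763^1·0.6304^3 = +0.476406
d^2_{0,-1}(1.3642) = -0.722295 +0.476406 = -0.245889

d=-0.2459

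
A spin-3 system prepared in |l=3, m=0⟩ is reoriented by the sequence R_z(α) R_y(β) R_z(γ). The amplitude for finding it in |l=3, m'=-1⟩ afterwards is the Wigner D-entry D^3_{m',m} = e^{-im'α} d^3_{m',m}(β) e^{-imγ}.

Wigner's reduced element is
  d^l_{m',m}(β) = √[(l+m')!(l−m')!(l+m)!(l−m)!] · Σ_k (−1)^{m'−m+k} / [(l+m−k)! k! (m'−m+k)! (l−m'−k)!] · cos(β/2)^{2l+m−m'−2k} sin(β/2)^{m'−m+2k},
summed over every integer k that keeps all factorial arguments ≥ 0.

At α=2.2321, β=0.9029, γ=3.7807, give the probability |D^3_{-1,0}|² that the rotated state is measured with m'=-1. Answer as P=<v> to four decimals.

Split into d^3_{-1,0}(β=0.9029) × two z-phases.
With c≡cos(β/2)=0.899815 and s≡sin(β/2)=0.436271, N=[2·24·6·6]^{1/2}=41.569219
k: max(0,(0)−(-1))=1 … min(3+(0),3−(-1))=3
  k=1: (−1)^0·41.5692/(12)·0.8998^5·0.4363^1 = +0.891485
  k=2: (−1)^1·41.5692/(4)·0.8998^3·0.4363^3 = -0.628696
  k=3: (−1)^2·41.5692/(12)·0.8998^1·0.4363^5 = +0.049263
d^3_{-1,0}(0.9029) = +0.891485 -0.628696 +0.049263 = +0.312053
|D^3_{-1,0}|² = |d^3_{-1,0}(β)|² = (+0.312053)² = 0.097377 (the z-rotation phases have unit modulus)

P=0.0974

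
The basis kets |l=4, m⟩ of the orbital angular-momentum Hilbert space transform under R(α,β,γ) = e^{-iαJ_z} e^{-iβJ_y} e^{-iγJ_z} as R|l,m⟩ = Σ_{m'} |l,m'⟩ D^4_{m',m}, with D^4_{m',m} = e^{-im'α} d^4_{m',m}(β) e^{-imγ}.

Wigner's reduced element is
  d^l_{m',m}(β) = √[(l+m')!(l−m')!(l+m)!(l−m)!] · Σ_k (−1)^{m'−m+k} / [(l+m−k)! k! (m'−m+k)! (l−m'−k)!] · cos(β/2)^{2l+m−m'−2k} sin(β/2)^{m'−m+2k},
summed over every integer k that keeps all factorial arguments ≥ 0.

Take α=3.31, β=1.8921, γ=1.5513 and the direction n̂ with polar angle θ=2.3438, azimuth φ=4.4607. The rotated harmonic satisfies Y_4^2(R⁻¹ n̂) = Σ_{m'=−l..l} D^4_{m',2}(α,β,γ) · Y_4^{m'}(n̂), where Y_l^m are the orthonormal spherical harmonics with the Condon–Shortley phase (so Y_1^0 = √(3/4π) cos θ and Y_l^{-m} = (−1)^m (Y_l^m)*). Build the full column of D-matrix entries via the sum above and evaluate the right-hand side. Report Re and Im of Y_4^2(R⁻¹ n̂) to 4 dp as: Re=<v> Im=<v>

Re=0.0321 Im=-0.1816

Need the full column D^4_{m',2} for m'=−4..4 at α=3.31, β=1.8921, γ=1.5513.
cos(β/2)=0.584892, sin(β/2)=0.811112
d^4_{-4,2}: single k=6 term ⇒ +0.515482;  D = -0.390039-0.337032i
d^4_{-3,2}: k∈[5..6] ⇒ +0.788523 -0.505479 = +0.283043;  D = +0.242153+0.146545i
d^4_{-2,2}: k∈[4..6] ⇒ +0.759827 -1.169002 +0.187346 = -0.221829;  D = +0.206348+0.081416i
d^4_{-1,2}: k∈[3..5] ⇒ +0.516575 -1.490168 +0.573160 = -0.400433;  D = -0.391852-0.082456i
d^4_{0,2}: k∈[2..4] ⇒ +0.249882 -1.281485 +0.924177 = -0.107426;  D = +0.107345+0.004188i
d^4_{1,2}: k∈[1..3] ⇒ +0.080583 -0.774862 +0.993445 = +0.299166;  D = +0.296664-0.038608i
d^4_{2,2}: k∈[0..2] ⇒ +0.013696 -0.316078 +0.759827 = +0.457445;  D = -0.437308+0.134232i
d^4_{3,2}: k∈[0..1] ⇒ -0.071068 +0.410019 = +0.338951;  D = +0.302775-0.152366i
d^4_{4,2}: single k=0 term ⇒ +0.139377;  D = -0.112239+0.082635i
Y_4^{m'}(θ=2.3438,φ=4.4607) and Σ D·Y over m':
  (-0.3900-0.3370i)·(+0.0621+0.0982i)  (+0.2422+0.1465i)·(-0.2197+0.2335i)  (+0.2063+0.0814i)·(-0.3623-0.1995i)  (-0.3919-0.0825i)·(+0.0243-0.0946i)  (+0.1073+0.0042i)·(-0.3498+0.0000i)  (+0.2967-0.0386i)·(-0.0243-0.0946i)  (-0.4373+0.1342i)·(-0.3623+0.1995i)  (+0.3028-0.1524i)·(+0.2197+0.2335i)  (-0.1122+0.0826i)·(+0.0621-0.0982i)
Y_4^2(R⁻¹ n̂) = +0.032071-0.181631i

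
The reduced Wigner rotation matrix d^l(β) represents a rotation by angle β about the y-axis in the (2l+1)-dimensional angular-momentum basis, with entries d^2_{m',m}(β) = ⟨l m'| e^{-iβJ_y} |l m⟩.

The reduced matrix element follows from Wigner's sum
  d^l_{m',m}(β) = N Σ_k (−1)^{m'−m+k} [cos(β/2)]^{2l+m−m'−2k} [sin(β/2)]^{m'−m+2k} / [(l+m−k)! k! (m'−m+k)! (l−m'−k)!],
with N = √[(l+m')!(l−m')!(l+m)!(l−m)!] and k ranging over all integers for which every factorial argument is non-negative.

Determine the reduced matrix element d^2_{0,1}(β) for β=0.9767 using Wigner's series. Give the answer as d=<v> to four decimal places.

d=0.5681

d^2_{0,1}(β=0.9767) via Wigner's sum:
c=cos(0.9767/2)=0.883108, s=sin(0.9767/2)=0.469169; N=√[2·2·6·1]=4.898979
k∈{1,2} keeps every argument non-negative
  k=1: (−1)^0·4.8990/(2)·0.8831^3·0.4692^1 = +0.791493
  k=2: (−1)^1·4.8990/(2)·0.8831^1·0.4692^3 = -0.223398
d^2_{0,1}(0.9767) = +0.791493 -0.223398 = +0.568095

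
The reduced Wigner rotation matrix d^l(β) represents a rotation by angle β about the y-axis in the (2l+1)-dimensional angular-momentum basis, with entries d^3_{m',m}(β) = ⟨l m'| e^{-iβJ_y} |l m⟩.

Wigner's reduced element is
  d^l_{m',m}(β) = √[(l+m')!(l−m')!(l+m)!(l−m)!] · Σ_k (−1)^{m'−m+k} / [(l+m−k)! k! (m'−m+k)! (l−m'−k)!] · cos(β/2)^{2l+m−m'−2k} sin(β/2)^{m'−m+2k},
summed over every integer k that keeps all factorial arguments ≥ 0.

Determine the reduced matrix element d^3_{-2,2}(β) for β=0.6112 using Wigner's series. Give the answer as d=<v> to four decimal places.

d=0.0365

d^3_{-2,2}(β=0.6112) via Wigner's sum:
With c≡cos(β/2)=0.953667 and s≡sin(β/2)=0.300865, N=[1·120·120·1]^{1/2}=120.000000
k∈{4,5} keeps every argument non-negative
  k=4: (−1)^0·120.0000/(24)·0.9537^2·0.3009^4 = +0.037261
  k=5: (−1)^1·120.0000/(120)·0.9537^0·0.3009^6 = -0.000742
d^3_{-2,2}(0.6112) = +0.037261 -0.000742 = +0.036519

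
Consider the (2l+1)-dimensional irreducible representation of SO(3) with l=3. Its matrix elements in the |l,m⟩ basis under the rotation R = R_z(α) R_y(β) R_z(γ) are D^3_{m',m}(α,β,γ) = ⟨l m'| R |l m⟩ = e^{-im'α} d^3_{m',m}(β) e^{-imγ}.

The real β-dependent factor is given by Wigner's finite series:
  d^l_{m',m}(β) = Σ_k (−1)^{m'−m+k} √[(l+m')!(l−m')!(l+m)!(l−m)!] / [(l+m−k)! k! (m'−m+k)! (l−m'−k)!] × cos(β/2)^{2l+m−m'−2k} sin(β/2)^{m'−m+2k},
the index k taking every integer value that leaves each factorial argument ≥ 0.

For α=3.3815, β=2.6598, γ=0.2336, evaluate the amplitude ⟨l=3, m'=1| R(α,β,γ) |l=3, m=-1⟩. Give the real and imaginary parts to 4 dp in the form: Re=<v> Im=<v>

Re=-0.4521 Im=0.0029

D^3_{1,-1}(3.3815,2.6598,0.2336) = e^{-i·1·3.3815}·d^3_{1,-1}(2.6598)·e^{-i·-1·0.2336}. Compute d first:
With c≡cos(β/2)=0.238573 and s≡sin(β/2)=0.971125, N=[24·2·2·24]^{1/2}=48.000000
k∈{0,1,2} keeps every argument non-negative
  k=0: (−1)^2·48.0000/(8)·0.2386^4·0.9711^2 = +0.018331
  k=1: (−1)^3·48.0000/(6)·0.2386^2·0.9711^4 = -0.404979
  k=2: (−1)^4·48.0000/(48)·0.2386^0·0.9711^6 = +0.838783
d^3_{1,-1}(2.6598) = +0.018331 -0.404979 +0.838783 = +0.452135
D = (-0.971360+0.237613i)·(+0.452135)·(+0.972839+0.231481i) = -0.452126+0.002852i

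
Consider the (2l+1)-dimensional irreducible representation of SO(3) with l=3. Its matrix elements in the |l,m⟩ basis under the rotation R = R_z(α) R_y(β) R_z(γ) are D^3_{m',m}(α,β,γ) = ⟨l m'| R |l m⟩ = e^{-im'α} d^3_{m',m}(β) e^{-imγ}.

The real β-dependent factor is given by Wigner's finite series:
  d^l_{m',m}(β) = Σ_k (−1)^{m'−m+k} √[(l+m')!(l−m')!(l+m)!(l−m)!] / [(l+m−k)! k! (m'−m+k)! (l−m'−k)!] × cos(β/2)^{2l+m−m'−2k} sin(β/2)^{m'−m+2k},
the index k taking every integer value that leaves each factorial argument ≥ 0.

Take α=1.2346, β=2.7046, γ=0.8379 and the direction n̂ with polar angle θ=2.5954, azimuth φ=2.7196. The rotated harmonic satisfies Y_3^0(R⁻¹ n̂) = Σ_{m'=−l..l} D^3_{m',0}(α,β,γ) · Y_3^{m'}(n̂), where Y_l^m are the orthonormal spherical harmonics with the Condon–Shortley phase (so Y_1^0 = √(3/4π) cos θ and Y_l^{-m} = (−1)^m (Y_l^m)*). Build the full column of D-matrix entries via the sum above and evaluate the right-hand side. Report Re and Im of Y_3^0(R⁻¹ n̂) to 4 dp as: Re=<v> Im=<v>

Need the full column D^3_{m',0} for m'=−3..3 at α=1.2346, β=2.7046, γ=0.8379.
cos(β/2)=0.216762, sin(β/2)=0.976224
d^3_{-3,0}: single k=3 term ⇒ +0.042375;  D = -0.035853-0.022588i
d^3_{-2,0}: k∈[2..3] ⇒ +0.011524 -0.233736 = -0.222212;  D = +0.173844-0.138407i
d^3_{-1,0}: k∈[1..3] ⇒ +0.001618 -0.098471 +0.665767 = +0.568914;  D = +0.187684+0.537064i
d^3_{0,0}: k∈[0..3] ⇒ +0.000104 -0.018935 +0.384067 -0.865562 = -0.500326;  D = -0.500326+0.000000i
d^3_{1,0}: k∈[0..2] ⇒ -0.001618 +0.098471 -0.665767 = -0.568914;  D = -0.187684+0.537064i
d^3_{2,0}: k∈[0..1] ⇒ +0.011524 -0.233736 = -0.222212;  D = +0.173844+0.138407i
d^3_{3,0}: single k=0 term ⇒ -0.042375;  D = +0.035853-0.022588i
Y_3^{m'}(θ=2.5954,φ=2.7196) and Σ D·Y over m':
  (-0.0359-0.0226i)·(-0.0175-0.0558i)  (+0.1738-0.1384i)·(-0.1566-0.1761i)  (+0.1877+0.5371i)·(-0.4060-0.1823i)  (-0.5003+0.0000i)·(-0.2076+0.0000i)  (-0.1877+0.5371i)·(+0.4060-0.1823i)  (+0.1738+0.1384i)·(-0.1566+0.1761i)  (+0.0359-0.0226i)·(+0.0175-0.0558i)
Y_3^0(R⁻¹ n̂) = +0.042799-0.000000i

Re=0.0428 Im=0.0000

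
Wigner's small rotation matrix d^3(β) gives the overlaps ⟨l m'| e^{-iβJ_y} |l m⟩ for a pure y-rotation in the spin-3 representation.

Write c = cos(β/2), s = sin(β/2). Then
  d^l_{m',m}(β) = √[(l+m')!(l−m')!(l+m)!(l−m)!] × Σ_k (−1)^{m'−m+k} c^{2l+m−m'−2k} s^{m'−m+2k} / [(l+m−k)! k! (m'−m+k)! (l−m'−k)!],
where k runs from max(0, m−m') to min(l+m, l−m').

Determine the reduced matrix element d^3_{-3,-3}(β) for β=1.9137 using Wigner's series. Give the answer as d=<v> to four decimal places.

d^3_{-3,-3}(β=1.9137) via Wigner's sum:
c=cos(1.9137/2)=0.576098, s=sin(1.9137/2)=0.817381; N=√[1·720·1·720]=720.000000
k: max(0,(-3)−(-3))=0 … min(3+(-3),3−(-3))=0
  k=0: (−1)^0·720.0000/(720)·0.5761^6·0.8174^0 = +0.036557
d^3_{-3,-3}(1.9137) = +0.036557

d=0.0366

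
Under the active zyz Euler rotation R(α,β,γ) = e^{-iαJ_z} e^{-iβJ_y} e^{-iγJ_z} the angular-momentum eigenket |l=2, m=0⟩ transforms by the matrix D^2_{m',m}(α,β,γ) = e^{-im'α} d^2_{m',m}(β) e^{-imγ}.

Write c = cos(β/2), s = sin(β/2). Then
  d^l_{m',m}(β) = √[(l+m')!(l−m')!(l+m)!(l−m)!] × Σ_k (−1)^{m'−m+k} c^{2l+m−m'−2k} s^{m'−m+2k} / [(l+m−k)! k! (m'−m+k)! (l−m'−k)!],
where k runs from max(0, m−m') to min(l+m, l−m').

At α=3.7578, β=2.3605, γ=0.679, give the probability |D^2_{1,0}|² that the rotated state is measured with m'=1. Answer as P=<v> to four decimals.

First d^2_{1,0}(β=2.3605), then the phase factors e^{-i(1)α} and e^{-i(0)γ}:
c=cos(2.3605/2)=0.380694, s=sin(2.3605/2)=0.924701; N=√[6·1·2·2]=4.898979
Admissible k: 0..1 (factorial args all ≥0)
  k=0: (−1)^1·4.8990/(2)·0.3807^3·0.9247^1 = -0.124969
  k=1: (−1)^2·4.8990/(2)·0.3807^1·0.9247^3 = +0.737319
d^2_{1,0}(2.3605) = -0.124969 +0.737319 = +0.612350
|D^2_{1,0}|² = |d^2_{1,0}(β)|² = (+0.612350)² = 0.374972 (the z-rotation phases have unit modulus)

P=0.3750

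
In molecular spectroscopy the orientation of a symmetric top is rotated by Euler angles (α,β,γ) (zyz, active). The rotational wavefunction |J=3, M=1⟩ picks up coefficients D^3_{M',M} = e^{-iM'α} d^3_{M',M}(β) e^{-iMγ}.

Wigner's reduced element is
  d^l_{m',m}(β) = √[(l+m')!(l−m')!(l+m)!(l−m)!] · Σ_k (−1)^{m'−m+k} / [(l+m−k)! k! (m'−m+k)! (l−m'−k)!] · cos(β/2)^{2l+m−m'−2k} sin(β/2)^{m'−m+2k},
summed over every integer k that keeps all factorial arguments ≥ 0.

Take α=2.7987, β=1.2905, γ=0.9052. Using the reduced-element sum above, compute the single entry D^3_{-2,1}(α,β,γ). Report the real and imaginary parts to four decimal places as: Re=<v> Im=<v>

Re=-0.0102 Im=-0.5027

D^3_{-2,1}(2.7987,1.2905,0.9052) = e^{-i·-2·2.7987}·d^3_{-2,1}(1.2905)·e^{-i·1·0.9052}. Compute d first:
Half-angle: c=0.798949, s=0.601398. N=√(1·120·24·2)=75.894664
k∈{3,4} keeps every argument non-negative
  k=3: (−1)^0·75.8947/(12)·0.7989^3·0.6014^3 = +0.701575
  k=4: (−1)^1·75.8947/(24)·0.7989^1·0.6014^5 = -0.198760
d^3_{-2,1}(1.2905) = +0.701575 -0.198760 = +0.502815
Attach z-rotation phases: D = e^{-i(-2)(2.7987)}·(+0.502815)·e^{-i(1)(0.9052)} = -0.010151-0.502712i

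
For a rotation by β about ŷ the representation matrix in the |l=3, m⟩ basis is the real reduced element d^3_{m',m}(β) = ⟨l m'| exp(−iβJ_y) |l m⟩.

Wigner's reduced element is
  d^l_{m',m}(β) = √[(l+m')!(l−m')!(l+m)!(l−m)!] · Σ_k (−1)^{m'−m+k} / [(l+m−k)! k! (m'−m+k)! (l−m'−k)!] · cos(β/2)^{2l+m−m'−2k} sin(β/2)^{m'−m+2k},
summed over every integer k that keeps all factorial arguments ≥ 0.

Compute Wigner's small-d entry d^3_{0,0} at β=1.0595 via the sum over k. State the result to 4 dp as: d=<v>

d^3_{0,0}(β=1.0595) via Wigner's sum:
Half-angle: c=0.862933, s=0.505318. N=√(6·6·6·6)=36.000000
k∈{0,1,2,3} keeps every argument non-negative
  k=0: (−1)^0·36.0000/(36)·0.8629^6·0.5053^0 = +0.412918
  k=1: (−1)^1·36.0000/(4)·0.8629^4·0.5053^2 = -1.274326
  k=2: (−1)^2·36.0000/(4)·0.8629^2·0.5053^4 = +0.436973
  k=3: (−1)^3·36.0000/(36)·0.8629^0·0.5053^6 = -0.016649
d^3_{0,0}(1.0595) = +0.412918 -1.274326 +0.436973 -0.016649 = -0.441084

d=-0.4411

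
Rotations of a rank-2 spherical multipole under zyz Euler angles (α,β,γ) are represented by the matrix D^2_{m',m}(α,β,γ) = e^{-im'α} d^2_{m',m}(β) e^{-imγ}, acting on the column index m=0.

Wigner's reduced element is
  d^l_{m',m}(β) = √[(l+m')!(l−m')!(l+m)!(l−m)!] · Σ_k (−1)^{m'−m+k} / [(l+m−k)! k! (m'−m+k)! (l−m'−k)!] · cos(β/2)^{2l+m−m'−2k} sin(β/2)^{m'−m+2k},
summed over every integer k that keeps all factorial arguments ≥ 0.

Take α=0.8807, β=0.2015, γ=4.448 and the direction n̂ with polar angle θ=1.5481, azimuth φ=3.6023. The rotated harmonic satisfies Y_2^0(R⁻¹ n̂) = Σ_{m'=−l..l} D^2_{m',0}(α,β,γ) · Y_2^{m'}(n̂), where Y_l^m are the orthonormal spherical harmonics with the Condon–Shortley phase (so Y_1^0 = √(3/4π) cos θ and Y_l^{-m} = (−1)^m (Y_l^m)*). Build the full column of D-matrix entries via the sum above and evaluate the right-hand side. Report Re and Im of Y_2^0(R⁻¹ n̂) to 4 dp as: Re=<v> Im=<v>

Need the full column D^2_{m',0} for m'=−2..2 at α=0.8807, β=0.2015, γ=4.448.
cos(β/2)=0.994929, sin(β/2)=0.100580
d^2_{-2,0}: single k=2 term ⇒ +0.024529;  D = -0.004647+0.024085i
d^2_{-1,0}: k∈[1..2] ⇒ +0.242640 -0.002480 = +0.240160;  D = +0.152889+0.185208i
d^2_{0,0}: k∈[0..2] ⇒ +0.979870 -0.040056 +0.000102 = +0.939916;  D = +0.939916+0.000000i
d^2_{1,0}: k∈[0..1] ⇒ -0.242640 +0.002480 = -0.240160;  D = -0.152889+0.185208i
d^2_{2,0}: single k=0 term ⇒ +0.024529;  D = -0.004647-0.024085i
Y_2^{m'}(θ=1.5481,φ=3.6023) and Σ D·Y over m':
  (-0.0046+0.0241i)·(+0.2335-0.3075i)  (+0.1529+0.1852i)·(-0.0157+0.0078i)  (+0.9399+0.0000i)·(-0.3149+0.0000i)  (-0.1529+0.1852i)·(+0.0157+0.0078i)  (-0.0046-0.0241i)·(+0.2335+0.3075i)
Y_2^0(R⁻¹ n̂) = -0.291029+0.000000i

Re=-0.2910 Im=0.0000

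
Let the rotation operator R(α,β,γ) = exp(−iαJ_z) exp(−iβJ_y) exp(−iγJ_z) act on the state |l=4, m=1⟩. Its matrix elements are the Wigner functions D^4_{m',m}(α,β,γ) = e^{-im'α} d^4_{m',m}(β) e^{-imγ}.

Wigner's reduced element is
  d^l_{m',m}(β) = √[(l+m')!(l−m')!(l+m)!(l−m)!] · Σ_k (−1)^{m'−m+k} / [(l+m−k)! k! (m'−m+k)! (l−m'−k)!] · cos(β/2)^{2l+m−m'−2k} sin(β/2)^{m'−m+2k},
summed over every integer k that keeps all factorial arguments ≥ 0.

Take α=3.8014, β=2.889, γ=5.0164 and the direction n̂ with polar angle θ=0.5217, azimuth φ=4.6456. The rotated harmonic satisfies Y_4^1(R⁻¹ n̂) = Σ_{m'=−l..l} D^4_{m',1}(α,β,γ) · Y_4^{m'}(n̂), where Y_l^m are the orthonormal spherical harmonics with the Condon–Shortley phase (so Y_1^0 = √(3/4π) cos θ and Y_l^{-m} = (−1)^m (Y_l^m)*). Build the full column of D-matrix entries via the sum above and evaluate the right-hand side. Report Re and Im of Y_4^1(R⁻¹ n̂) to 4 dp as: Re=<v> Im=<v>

Re=-0.1864 Im=-0.1448

Need the full column D^4_{m',1} for m'=−4..4 at α=3.8014, β=2.889, γ=5.0164.
cos(β/2)=0.125961, sin(β/2)=0.992035
d^4_{-4,1}: single k=5 term ⇒ +0.014369;  D = -0.010372-0.009945i
d^4_{-3,1}: k∈[4..5] ⇒ +0.003225 -0.120034 = -0.116809;  D = -0.116170-0.012198i
d^4_{-2,1}: k∈[3..5] ⇒ +0.000438 -0.040733 +0.505314 = +0.465019;  D = -0.395172+0.245115i
d^4_{-1,1}: k∈[2..5] ⇒ +0.000039 -0.007314 +0.226843 -0.938030 = -0.718462;  D = -0.250267+0.673464i
d^4_{0,1}: k∈[1..4] ⇒ +0.000002 -0.000831 +0.051524 -0.532648 = -0.481952;  D = -0.144272-0.459852i
d^4_{1,1}: k∈[0..3] ⇒ +0.000000 -0.000059 +0.007314 -0.151228 = -0.143973;  D = +0.118256+0.082121i
d^4_{2,1}: k∈[0..2] ⇒ -0.000002 +0.000657 -0.027155 = -0.026501;  D = -0.026464+0.001399i
d^4_{3,1}: k∈[0..1] ⇒ +0.000031 -0.003225 = -0.003194;  D = +0.002417-0.002088i
d^4_{4,1}: single k=0 term ⇒ -0.000232;  D = -0.000046+0.000227i
Y_4^{m'}(θ=0.5217,φ=4.6456) and Σ D·Y over m':
  (-0.0104-0.0099i)·(+0.0263+0.0072i)  (-0.1162-0.0122i)·(+0.0267-0.1316i)  (-0.3952+0.2451i)·(-0.3509-0.0472i)  (-0.2503+0.6735i)·(-0.0309+0.4612i)  (-0.1443-0.4599i)·(+0.0238+0.0000i)  (+0.1183+0.0821i)·(+0.0309+0.4612i)  (-0.0265+0.0014i)·(-0.3509+0.0472i)  (+0.0024-0.0021i)·(-0.0267-0.1316i)  (-0.0000+0.0002i)·(+0.0263-0.0072i)
Y_4^1(R⁻¹ n̂) = -0.186361-0.144797i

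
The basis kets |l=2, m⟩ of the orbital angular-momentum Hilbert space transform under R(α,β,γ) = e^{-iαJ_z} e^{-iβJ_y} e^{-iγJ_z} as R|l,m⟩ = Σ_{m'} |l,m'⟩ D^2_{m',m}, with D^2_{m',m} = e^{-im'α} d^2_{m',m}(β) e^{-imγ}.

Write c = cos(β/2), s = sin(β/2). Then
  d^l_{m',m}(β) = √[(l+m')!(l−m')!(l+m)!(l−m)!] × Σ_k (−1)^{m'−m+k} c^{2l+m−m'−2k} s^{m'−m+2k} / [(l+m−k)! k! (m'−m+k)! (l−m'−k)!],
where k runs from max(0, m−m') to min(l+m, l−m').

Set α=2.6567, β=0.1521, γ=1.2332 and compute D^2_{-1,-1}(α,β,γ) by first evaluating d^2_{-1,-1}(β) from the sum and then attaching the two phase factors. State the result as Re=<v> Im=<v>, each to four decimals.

First d^2_{-1,-1}(β=0.1521), then the phase factors e^{-i(-1)α} and e^{-i(-1)γ}:
Half-angle: c=0.997110, s=0.075977. N=√(1·6·1·6)=6.000000
The bounds max(0,m−m')=0 and min(l+m,l−m')=1 give 2 terms
  k=0: (−1)^0·6.0000/(6)·0.9971^4·0.0760^0 = +0.988488
  k=1: (−1)^1·6.0000/(2)·0.9971^2·0.0760^2 = -0.017217
d^2_{-1,-1}(0.1521) = +0.988488 -0.017217 = +0.971271
Attach z-rotation phases: D = e^{-i(-1)(2.6567)}·(+0.971271)·e^{-i(-1)(1.2332)} = -0.711788-0.660852i

Re=-0.7118 Im=-0.6609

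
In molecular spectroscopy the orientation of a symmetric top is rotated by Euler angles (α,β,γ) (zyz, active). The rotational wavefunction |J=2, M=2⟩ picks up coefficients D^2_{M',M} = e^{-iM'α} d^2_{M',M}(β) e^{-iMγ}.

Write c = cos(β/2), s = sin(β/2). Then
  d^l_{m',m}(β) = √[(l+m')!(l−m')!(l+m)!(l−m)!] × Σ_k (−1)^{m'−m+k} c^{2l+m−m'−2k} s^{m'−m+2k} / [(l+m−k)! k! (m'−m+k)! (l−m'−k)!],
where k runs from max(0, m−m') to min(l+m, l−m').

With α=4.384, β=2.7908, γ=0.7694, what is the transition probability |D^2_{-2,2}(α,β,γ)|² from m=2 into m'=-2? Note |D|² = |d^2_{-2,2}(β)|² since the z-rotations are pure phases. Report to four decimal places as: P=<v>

First d^2_{-2,2}(β=2.7908), then the phase factors e^{-i(-2)α} and e^{-i(2)γ}:
With c≡cos(β/2)=0.174498 and s≡sin(β/2)=0.984657, N=[1·24·24·1]^{1/2}=24.000000
k: max(0,(2)−(-2))=4 … min(2+(2),2−(-2))=4
  k=4: (−1)^0·24.0000/(24)·0.1745^0·0.9847^4 = +0.940028
d^2_{-2,2}(2.7908) = +0.940028
|D^2_{-2,2}|² = |d^2_{-2,2}(β)|² = (+0.940028)² = 0.883652 (the z-rotation phases have unit modulus)

P=0.8837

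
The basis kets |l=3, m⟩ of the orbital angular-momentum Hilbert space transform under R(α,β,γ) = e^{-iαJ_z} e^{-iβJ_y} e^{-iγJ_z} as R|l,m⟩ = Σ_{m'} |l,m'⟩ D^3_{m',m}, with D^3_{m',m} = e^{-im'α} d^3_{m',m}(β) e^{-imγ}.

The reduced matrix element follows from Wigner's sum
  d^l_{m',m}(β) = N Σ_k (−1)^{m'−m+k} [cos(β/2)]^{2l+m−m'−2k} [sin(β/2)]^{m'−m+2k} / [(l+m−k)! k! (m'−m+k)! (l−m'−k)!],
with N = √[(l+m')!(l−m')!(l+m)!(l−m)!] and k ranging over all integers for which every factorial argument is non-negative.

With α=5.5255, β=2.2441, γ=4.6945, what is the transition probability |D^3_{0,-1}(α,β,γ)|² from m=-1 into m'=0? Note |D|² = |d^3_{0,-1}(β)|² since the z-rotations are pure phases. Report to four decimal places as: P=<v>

Split into d^3_{0,-1}(β=2.2441) × two z-phases.
Half-angle: c=0.433836, s=0.900992. N=√(6·6·2·24)=41.569219
The bounds max(0,m−m')=0 and min(l+m,l−m')=2 give 3 terms
  k=0: (−1)^1·41.5692/(12)·0.4338^5·0.9010^1 = -0.047967
  k=1: (−1)^2·41.5692/(4)·0.4338^3·0.9010^3 = +0.620657
  k=2: (−1)^3·41.5692/(12)·0.4338^1·0.9010^5 = -0.892320
d^3_{0,-1}(2.2441) = -0.047967 +0.620657 -0.892320 = -0.319629
|D^3_{0,-1}|² = |d^3_{0,-1}(β)|² = (-0.319629)² = 0.102163 (the z-rotation phases have unit modulus)

P=0.1022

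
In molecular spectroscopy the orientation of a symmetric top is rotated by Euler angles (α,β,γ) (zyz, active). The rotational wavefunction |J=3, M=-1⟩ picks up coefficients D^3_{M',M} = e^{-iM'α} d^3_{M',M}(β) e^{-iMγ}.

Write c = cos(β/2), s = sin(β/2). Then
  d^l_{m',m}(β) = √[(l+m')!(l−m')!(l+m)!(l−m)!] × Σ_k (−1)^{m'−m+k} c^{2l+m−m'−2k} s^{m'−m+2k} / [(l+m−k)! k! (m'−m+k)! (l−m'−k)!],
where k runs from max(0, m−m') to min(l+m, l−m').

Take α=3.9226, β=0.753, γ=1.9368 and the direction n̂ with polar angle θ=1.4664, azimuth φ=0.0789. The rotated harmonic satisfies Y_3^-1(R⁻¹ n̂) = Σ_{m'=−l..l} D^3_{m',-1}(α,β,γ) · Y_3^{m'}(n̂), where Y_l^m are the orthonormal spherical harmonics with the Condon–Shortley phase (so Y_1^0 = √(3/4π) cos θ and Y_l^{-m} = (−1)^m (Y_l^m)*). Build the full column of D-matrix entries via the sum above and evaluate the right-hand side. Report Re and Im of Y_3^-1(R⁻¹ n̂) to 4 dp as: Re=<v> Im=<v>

Re=-0.0047 Im=0.0020

Need the full column D^3_{m',-1} for m'=−3..3 at α=3.9226, β=0.753, γ=1.9368.
cos(β/2)=0.929957, sin(β/2)=0.367668
d^3_{-3,-1}: single k=2 term ⇒ +0.391569;  D = +0.164147+0.355503i
d^3_{-2,-1}: k∈[1..2] ⇒ +0.808668 -0.252805 = +0.555863;  D = -0.520773-0.194370i
d^3_{-1,-1}: k∈[0..2] ⇒ +0.646811 -0.808822 +0.094820 = -0.067191;  D = -0.061247+0.027630i
d^3_{0,-1}: k∈[0..2] ⇒ -0.885852 +0.415401 -0.021644 = -0.492094;  D = +0.176114-0.459500i
d^3_{1,-1}: k∈[0..2] ⇒ +0.606617 -0.126427 +0.002470 = +0.482660;  D = -0.194605-0.441690i
d^3_{2,-1}: k∈[0..1] ⇒ -0.252805 +0.019758 = -0.233047;  D = -0.216871-0.085312i
d^3_{3,-1}: single k=0 term ⇒ +0.061206;  D = -0.056225+0.024185i
Y_3^{m'}(θ=1.4664,φ=0.0789) and Σ D·Y over m':
  (+0.1641+0.3555i)·(+0.3990-0.0962i)  (-0.5208-0.1944i)·(+0.1040-0.0166i)  (-0.0612+0.0276i)·(-0.3030+0.0240i)  (+0.1761-0.4595i)·(-0.1146+0.0000i)  (-0.1946-0.4417i)·(+0.3030+0.0240i)  (-0.2169-0.0853i)·(+0.1040+0.0166i)  (-0.0562+0.0242i)·(-0.3990-0.0962i)
Y_3^-1(R⁻¹ n̂) = -0.004736+0.002036i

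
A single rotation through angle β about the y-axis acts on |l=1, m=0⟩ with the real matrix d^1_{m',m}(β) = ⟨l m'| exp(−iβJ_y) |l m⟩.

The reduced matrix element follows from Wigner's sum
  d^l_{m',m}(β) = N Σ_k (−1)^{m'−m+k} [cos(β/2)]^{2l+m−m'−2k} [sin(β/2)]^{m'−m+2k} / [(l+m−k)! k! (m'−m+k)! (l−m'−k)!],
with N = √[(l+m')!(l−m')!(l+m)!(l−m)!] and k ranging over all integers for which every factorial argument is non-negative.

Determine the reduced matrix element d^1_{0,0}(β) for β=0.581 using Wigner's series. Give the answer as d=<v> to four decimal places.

d^1_{0,0}(β=0.581) via Wigner's sum:
c=cos(0.581/2)=0.958101, s=sin(0.581/2)=0.286431; N=√[1·1·1·1]=1.000000
k: max(0,(0)−(0))=0 … min(1+(0),1−(0))=1
  k=0: (−1)^0·1.0000/(1)·0.9581^2·0.2864^0 = +0.917957
  k=1: (−1)^1·1.0000/(1)·0.9581^0·0.2864^2 = -0.082043
d^1_{0,0}(0.581) = +0.917957 -0.082043 = +0.835914

d=0.8359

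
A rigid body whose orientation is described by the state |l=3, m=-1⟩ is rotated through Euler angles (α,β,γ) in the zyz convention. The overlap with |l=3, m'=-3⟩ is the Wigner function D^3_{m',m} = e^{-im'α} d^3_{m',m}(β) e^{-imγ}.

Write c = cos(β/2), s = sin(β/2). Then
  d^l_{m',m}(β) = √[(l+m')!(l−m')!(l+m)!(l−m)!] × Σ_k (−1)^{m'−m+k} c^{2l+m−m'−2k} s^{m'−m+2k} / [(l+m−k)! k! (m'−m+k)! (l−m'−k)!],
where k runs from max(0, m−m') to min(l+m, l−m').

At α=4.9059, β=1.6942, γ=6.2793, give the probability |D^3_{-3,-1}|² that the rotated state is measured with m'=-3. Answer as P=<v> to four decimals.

First d^3_{-3,-1}(β=1.6942), then the phase factors e^{-i(-3)α} and e^{-i(-1)γ}:
With c≡cos(β/2)=0.662159 and s≡sin(β/2)=0.749363, N=[1·720·2·24]^{1/2}=185.903201
k: max(0,(-1)−(-3))=2 … min(3+(-1),3−(-3))=2
  k=2: (−1)^0·185.9032/(48)·0.6622^4·0.7494^2 = +0.418100
d^3_{-3,-1}(1.6942) = +0.418100
|D^3_{-3,-1}|² = |d^3_{-3,-1}(β)|² = (+0.418100)² = 0.174807 (the z-rotation phases have unit modulus)

P=0.1748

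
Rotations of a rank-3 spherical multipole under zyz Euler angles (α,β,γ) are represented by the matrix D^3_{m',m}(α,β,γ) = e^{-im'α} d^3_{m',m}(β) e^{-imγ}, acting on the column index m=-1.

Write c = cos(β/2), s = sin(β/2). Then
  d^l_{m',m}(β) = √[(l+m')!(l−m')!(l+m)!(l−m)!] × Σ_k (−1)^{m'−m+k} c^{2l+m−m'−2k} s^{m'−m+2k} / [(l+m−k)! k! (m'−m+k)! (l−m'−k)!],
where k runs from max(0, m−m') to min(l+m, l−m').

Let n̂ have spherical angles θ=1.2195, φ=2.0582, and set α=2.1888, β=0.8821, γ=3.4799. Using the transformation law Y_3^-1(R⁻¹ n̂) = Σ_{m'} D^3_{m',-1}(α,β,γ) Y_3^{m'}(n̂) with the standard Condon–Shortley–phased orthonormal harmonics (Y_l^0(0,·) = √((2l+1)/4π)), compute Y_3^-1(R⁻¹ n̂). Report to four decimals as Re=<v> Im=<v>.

Need the full column D^3_{m',-1} for m'=−3..3 at α=2.1888, β=0.8821, γ=3.4799.
cos(β/2)=0.904304, sin(β/2)=0.426889
d^3_{-3,-1}: single k=2 term ⇒ +0.471991;  D = -0.383725-0.274828i
d^3_{-2,-1}: k∈[1..2] ⇒ +0.816370 -0.363847 = +0.452523;  D = -0.001592+0.452521i
d^3_{-1,-1}: k∈[0..2] ⇒ +0.546873 -0.974940 +0.162945 = -0.265122;  D = -0.216624+0.152853i
d^3_{0,-1}: k∈[0..2] ⇒ -0.894289 +0.597862 -0.044410 = -0.340837;  D = +0.321518+0.113121i
d^3_{1,-1}: k∈[0..2] ⇒ +0.731205 -0.217260 +0.006052 = +0.519997;  D = +0.143552+0.499790i
d^3_{2,-1}: k∈[0..1] ⇒ -0.363847 +0.040541 = -0.323306;  D = -0.201552+0.252792i
d^3_{3,-1}: single k=0 term ⇒ +0.105180;  D = -0.105021-0.005792i
Y_3^{m'}(θ=1.2195,φ=2.0582) and Σ D·Y over m':
  (-0.3837-0.2748i)·(+0.3433+0.0374i)  (-0.0016+0.4525i)·(-0.1740+0.2566i)  (-0.2166+0.1529i)·(+0.0580+0.1094i)  (+0.3215+0.1131i)·(-0.3092+0.0000i)  (+0.1436+0.4998i)·(-0.0580+0.1094i)  (-0.2016+0.2528i)·(-0.1740-0.2566i)  (-0.1050-0.0058i)·(-0.3433+0.0374i)
Y_3^-1(R⁻¹ n̂) = -0.292752-0.245181i

Re=-0.2928 Im=-0.2452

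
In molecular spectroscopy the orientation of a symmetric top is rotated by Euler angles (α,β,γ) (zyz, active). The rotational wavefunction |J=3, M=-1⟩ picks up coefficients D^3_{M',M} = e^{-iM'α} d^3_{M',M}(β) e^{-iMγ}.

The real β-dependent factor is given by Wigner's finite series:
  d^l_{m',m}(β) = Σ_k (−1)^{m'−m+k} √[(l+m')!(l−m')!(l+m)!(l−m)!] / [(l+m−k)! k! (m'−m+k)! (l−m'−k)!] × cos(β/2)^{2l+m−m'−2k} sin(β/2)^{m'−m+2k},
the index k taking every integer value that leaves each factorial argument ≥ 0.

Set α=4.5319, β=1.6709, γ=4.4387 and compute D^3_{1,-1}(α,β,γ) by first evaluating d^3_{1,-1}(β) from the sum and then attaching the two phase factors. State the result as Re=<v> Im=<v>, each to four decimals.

Re=-0.2532 Im=0.0237

Split into d^3_{1,-1}(β=1.6709) × two z-phases.
c=cos(1.6709/2)=0.670844, s=sin(1.6709/2)=0.741598; N=√[24·2·2·24]=48.000000
k: max(0,(-1)−(1))=0 … min(3+(-1),3−(1))=2
  k=0: (−1)^2·48.0000/(8)·0.6708^4·0.7416^2 = +0.668306
  k=1: (−1)^3·48.0000/(6)·0.6708^2·0.7416^4 = -1.088951
  k=2: (−1)^4·48.0000/(48)·0.6708^0·0.7416^6 = +0.166346
d^3_{1,-1}(1.6709) = +0.668306 -1.088951 +0.166346 = -0.254299
D = (-0.179511+0.983756i)·(-0.254299)·(-0.270285-0.962780i) = -0.253196+0.023666i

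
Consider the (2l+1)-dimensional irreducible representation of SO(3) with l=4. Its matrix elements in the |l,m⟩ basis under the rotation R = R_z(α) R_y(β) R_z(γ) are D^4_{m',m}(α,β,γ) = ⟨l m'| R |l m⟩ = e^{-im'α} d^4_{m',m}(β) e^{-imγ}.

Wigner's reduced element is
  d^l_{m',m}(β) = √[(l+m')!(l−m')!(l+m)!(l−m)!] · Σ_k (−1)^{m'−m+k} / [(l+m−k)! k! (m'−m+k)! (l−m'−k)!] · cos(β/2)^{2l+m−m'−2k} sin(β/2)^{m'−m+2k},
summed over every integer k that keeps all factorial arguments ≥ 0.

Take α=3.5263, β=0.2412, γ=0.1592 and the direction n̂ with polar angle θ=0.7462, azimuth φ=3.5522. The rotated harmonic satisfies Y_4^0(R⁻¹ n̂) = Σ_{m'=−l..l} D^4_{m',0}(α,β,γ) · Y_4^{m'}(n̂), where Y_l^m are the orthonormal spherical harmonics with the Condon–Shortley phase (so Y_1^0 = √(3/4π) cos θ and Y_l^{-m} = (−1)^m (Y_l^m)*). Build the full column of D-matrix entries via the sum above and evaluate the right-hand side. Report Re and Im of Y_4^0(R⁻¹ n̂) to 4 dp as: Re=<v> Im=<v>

Need the full column D^4_{m',0} for m'=−4..4 at α=3.5263, β=0.2412, γ=0.1592.
cos(β/2)=0.992737, sin(β/2)=0.120308
d^4_{-4,0}: single k=4 term ⇒ +0.001702;  D = +0.000054+0.001702i
d^4_{-3,0}: k∈[3..4] ⇒ +0.019866 -0.000292 = +0.019575;  D = -0.007922-0.017900i
d^4_{-2,0}: k∈[2..4] ⇒ +0.131436 -0.005148 +0.000028 = +0.126317;  D = +0.090735+0.087880i
d^4_{-1,0}: k∈[1..4] ⇒ +0.511267 -0.045052 +0.000662 -0.000002 = +0.466874;  D = -0.432749-0.175212i
d^4_{0,0}: k∈[0..4] ⇒ +0.943349 -0.221673 +0.007325 -0.000048 +0.000000 = +0.728954;  D = +0.728954+0.000000i
d^4_{1,0}: k∈[0..3] ⇒ -0.511267 +0.045052 -0.000662 +0.000002 = -0.466874;  D = +0.432749-0.175212i
d^4_{2,0}: k∈[0..2] ⇒ +0.131436 -0.005148 +0.000028 = +0.126317;  D = +0.090735-0.087880i
d^4_{3,0}: k∈[0..1] ⇒ -0.019866 +0.000292 = -0.019575;  D = +0.007922-0.017900i
d^4_{4,0}: single k=0 term ⇒ +0.001702;  D = +0.000054-0.001702i
Y_4^{m'}(θ=0.7462,φ=3.5522) and Σ D·Y over m':
  (+0.0001+0.0017i)·(-0.0067-0.0937i)  (-0.0079-0.0179i)·(-0.0956+0.2712i)  (+0.0907+0.0879i)·(+0.2914-0.3130i)  (-0.4327-0.1752i)·(-0.1674+0.0729i)  (+0.7290+0.0000i)·(-0.3174+0.0000i)  (+0.4327-0.1752i)·(+0.1674+0.0729i)  (+0.0907-0.0879i)·(+0.2914+0.3130i)  (+0.0079-0.0179i)·(+0.0956+0.2712i)  (+0.0001-0.0017i)·(-0.0067+0.0937i)
Y_4^0(R⁻¹ n̂) = +0.058454+0.000000i

Re=0.0585 Im=0.0000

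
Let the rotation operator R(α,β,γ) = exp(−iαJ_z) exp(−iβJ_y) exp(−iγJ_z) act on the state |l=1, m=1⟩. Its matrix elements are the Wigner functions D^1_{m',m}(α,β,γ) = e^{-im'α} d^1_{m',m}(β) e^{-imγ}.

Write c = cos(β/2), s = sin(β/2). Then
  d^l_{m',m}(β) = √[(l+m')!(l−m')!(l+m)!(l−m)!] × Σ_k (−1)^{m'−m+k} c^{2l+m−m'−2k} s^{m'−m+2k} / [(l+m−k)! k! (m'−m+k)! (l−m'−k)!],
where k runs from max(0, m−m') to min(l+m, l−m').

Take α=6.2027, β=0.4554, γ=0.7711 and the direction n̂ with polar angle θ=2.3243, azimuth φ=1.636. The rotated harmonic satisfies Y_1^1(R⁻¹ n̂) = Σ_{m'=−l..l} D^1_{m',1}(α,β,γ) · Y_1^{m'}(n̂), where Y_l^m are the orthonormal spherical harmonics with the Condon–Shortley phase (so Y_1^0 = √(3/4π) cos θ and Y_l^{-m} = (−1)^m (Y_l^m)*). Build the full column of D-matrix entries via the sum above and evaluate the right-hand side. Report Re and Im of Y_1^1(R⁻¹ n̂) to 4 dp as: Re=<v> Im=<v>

Re=-0.2247 Im=-0.1292

Need the full column D^1_{m',1} for m'=−1..1 at α=6.2027, β=0.4554, γ=0.7711.
cos(β/2)=0.974188, sin(β/2)=0.225737
d^1_{-1,1}: single k=2 term ⇒ +0.050957;  D = +0.033570-0.038337i
d^1_{0,1}: single k=1 term ⇒ +0.311001;  D = +0.223033-0.216744i
d^1_{1,1}: single k=0 term ⇒ +0.949043;  D = +0.731574-0.604551i
Y_1^{m'}(θ=2.3243,φ=1.636) and Σ D·Y over m':
  (+0.0336-0.0383i)·(-0.0164-0.2514i)  (+0.2230-0.2167i)·(-0.3343+0.0000i)  (+0.7316-0.6046i)·(+0.0164-0.2514i)
Y_1^1(R⁻¹ n̂) = -0.224743-0.129220i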